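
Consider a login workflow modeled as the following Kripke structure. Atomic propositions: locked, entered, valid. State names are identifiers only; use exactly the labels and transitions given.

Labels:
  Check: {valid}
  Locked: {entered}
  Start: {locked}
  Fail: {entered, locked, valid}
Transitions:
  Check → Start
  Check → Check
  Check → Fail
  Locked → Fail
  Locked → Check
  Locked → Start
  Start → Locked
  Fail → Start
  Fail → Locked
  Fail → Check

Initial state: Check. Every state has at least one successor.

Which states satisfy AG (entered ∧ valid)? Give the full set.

none

States satisfying entered ∧ valid: {Fail}.
States satisfying AG (entered ∧ valid): ∅.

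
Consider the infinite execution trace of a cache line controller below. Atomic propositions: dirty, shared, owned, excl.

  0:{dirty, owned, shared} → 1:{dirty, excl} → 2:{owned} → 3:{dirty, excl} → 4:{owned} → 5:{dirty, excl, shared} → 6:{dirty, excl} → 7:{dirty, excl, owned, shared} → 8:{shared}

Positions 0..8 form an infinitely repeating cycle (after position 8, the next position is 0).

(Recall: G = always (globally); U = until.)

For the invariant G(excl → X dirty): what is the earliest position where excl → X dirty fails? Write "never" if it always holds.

1

Check excl → X dirty at each position in order: 0 ✓.
At position 1 the labels are {dirty, excl} and the next position 2 has {owned}, so excl → X dirty is false there. This is the first violation.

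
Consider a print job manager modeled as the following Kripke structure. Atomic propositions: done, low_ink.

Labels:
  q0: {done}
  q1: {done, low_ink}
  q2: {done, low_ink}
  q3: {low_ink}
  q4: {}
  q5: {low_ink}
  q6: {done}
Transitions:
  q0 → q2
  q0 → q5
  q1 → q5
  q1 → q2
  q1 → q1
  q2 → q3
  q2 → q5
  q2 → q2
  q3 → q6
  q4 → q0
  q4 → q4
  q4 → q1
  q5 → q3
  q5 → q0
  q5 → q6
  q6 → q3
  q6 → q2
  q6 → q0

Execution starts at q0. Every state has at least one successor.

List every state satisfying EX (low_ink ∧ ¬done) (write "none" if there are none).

States satisfying low_ink ∧ ¬done: {q3, q5}.
States satisfying EX (low_ink ∧ ¬done): {q0, q1, q2, q5, q6}.

{q0, q1, q2, q5, q6}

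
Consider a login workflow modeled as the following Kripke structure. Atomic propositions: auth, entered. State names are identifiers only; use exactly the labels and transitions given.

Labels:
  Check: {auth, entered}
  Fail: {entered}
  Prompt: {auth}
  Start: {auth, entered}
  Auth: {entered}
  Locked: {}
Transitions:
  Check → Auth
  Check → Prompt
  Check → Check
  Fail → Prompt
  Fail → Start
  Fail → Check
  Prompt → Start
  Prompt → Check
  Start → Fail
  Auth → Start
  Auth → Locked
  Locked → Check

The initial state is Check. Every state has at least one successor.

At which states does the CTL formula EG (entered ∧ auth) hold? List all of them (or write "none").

States satisfying entered ∧ auth: {Check, Start}.
States satisfying EG (entered ∧ auth): {Check}.

{Check}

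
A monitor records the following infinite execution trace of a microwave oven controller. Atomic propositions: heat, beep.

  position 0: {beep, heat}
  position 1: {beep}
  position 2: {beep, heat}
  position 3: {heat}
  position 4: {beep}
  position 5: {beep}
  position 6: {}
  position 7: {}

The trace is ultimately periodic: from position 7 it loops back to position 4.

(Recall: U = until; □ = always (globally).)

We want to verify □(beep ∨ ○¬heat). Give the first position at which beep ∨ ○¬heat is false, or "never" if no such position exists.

never

beep ∨ ○¬heat holds at every position 0..7, and those are all the positions the trace ever visits, so the invariant □(beep ∨ ○¬heat) is never violated.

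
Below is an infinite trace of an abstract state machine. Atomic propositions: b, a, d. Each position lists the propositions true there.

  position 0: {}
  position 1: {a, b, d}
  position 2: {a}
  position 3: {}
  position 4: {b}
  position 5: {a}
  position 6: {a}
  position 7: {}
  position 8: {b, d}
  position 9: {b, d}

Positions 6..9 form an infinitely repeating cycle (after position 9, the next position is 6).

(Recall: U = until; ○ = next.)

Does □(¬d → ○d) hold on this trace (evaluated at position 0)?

Does not hold

¬d → ○d must hold at every position from 0 onward. It fails at position 2, so □(¬d → ○d) is false.
Positions where ¬d holds: 0, 2, 3, 4, 5, 6, 7.
Check ○d at each: 0→ok, 2→fails, 3→fails, 4→fails, 5→fails, 6→fails, 7→ok.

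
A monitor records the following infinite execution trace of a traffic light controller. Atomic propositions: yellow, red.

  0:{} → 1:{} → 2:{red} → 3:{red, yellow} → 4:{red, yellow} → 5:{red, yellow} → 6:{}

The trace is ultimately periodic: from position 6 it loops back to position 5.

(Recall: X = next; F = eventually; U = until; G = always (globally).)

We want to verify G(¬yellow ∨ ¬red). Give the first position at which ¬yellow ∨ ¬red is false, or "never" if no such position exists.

Check ¬yellow ∨ ¬red at each position in order: 0 ✓, 1 ✓, 2 ✓.
At position 3 the labels are {red, yellow}, so ¬yellow ∨ ¬red is false there. This is the first violation.

3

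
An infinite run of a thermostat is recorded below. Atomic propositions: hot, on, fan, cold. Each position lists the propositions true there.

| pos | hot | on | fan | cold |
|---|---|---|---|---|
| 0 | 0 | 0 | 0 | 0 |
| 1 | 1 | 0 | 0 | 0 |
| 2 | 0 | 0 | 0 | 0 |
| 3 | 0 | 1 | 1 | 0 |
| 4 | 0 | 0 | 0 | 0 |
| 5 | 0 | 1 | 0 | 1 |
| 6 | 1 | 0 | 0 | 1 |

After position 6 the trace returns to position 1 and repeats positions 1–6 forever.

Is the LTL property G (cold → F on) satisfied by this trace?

Satisfied

cold → F on holds at every position 0..6, and those are all positions ever visited, so G (cold → F on) holds.
Positions where cold holds: 5, 6.
Check F on at each: 5→ok, 6→ok.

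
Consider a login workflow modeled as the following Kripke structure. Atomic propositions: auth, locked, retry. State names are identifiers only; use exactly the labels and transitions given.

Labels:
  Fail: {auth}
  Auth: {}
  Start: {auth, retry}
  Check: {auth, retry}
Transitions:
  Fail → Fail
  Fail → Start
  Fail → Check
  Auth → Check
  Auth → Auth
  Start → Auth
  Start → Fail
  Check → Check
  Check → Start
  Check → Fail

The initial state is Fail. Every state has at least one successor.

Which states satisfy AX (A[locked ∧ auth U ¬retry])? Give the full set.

States satisfying A[locked ∧ auth U ¬retry]: {Fail, Auth}.
States satisfying AX (A[locked ∧ auth U ¬retry]): {Start}.

{Start}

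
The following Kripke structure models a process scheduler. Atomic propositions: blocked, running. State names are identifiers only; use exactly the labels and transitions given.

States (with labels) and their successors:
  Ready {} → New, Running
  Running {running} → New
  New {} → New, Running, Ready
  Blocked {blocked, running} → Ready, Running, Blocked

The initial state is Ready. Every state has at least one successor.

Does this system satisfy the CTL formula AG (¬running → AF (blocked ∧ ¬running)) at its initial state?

States satisfying ¬running → AF (blocked ∧ ¬running): {Running, Blocked}.
States satisfying AG (¬running → AF (blocked ∧ ¬running)): ∅.
New is reachable from Ready and violates ¬running → AF (blocked ∧ ¬running), so AG fails at Ready.
Ready ∉ Sat(AG (¬running → AF (blocked ∧ ¬running))).

Does not hold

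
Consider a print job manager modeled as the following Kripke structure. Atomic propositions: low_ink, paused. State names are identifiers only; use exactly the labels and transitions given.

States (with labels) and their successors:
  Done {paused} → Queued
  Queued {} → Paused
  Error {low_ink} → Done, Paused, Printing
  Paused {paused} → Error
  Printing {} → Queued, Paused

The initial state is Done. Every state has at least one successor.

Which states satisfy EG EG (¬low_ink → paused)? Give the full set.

States satisfying EG (¬low_ink → paused): {Error, Paused}.
States satisfying EG EG (¬low_ink → paused): {Error, Paused}.

{Error, Paused}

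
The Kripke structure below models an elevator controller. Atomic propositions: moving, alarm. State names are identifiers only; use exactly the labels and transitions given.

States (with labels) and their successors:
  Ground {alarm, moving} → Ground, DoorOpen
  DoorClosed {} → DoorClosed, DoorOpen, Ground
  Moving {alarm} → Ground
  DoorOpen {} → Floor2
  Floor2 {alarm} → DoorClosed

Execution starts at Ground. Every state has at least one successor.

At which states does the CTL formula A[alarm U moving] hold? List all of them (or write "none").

States satisfying alarm: {Ground, Moving, Floor2}.
States satisfying moving: {Ground}.
States satisfying A[alarm U moving]: {Ground, Moving}.

{Ground, Moving}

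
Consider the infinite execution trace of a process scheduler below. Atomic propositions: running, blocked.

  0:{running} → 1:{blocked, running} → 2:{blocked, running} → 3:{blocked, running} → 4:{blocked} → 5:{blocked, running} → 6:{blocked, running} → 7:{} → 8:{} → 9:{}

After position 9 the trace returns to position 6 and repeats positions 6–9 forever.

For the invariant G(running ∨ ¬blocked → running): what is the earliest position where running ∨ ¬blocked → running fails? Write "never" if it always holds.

7

Check running ∨ ¬blocked → running at each position in order: 0 ✓, 1 ✓, 2 ✓, 3 ✓, 4 ✓, 5 ✓, 6 ✓.
At position 7 the labels are {}, so running ∨ ¬blocked → running is false there. This is the first violation.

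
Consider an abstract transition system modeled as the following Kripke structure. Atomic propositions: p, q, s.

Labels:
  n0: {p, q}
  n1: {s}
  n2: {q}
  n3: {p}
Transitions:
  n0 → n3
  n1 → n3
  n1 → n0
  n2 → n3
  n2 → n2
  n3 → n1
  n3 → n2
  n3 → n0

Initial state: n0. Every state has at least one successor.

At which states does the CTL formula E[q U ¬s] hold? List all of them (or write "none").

States satisfying q: {n0, n2}.
States satisfying ¬s: {n0, n2, n3}.
States satisfying E[q U ¬s]: {n0, n2, n3}.

{n0, n2, n3}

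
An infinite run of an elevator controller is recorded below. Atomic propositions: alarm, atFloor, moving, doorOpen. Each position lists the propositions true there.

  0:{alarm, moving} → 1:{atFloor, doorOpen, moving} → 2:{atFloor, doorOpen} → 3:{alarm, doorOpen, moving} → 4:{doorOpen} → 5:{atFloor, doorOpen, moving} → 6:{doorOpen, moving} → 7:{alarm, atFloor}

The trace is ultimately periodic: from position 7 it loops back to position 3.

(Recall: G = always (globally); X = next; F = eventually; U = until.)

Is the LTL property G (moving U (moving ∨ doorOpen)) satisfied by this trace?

moving U (moving ∨ doorOpen) must hold at every position from 0 onward. It fails at position 7, so G (moving U (moving ∨ doorOpen)) is false.

Violated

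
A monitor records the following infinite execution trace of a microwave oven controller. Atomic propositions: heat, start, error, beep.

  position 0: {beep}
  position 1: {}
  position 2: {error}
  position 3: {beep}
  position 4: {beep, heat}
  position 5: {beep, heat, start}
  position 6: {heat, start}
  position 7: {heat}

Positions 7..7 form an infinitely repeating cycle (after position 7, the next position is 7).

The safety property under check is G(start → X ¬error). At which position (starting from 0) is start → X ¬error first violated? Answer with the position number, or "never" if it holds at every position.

never

start → X ¬error holds at every position 0..7, and those are all the positions the trace ever visits, so the invariant G(start → X ¬error) is never violated.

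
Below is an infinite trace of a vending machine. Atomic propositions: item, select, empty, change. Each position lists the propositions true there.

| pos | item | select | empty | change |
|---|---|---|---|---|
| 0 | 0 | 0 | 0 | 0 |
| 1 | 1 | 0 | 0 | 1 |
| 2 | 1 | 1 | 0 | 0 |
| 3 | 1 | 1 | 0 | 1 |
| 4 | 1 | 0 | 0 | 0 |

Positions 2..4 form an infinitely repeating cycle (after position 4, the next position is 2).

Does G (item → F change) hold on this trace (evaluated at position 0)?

item → F change holds at every position 0..4, and those are all positions ever visited, so G (item → F change) holds.
Positions where item holds: 1, 2, 3, 4.
Check F change at each: 1→ok, 2→ok, 3→ok, 4→ok.

Holds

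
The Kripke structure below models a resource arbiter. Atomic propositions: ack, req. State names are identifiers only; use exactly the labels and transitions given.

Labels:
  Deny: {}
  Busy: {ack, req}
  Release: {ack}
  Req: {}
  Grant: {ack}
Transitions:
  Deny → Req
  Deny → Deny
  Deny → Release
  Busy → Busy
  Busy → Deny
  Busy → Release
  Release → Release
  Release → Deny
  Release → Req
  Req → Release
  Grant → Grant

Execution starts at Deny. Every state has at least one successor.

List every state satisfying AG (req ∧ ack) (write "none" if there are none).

States satisfying req ∧ ack: {Busy}.
States satisfying AG (req ∧ ack): ∅.

none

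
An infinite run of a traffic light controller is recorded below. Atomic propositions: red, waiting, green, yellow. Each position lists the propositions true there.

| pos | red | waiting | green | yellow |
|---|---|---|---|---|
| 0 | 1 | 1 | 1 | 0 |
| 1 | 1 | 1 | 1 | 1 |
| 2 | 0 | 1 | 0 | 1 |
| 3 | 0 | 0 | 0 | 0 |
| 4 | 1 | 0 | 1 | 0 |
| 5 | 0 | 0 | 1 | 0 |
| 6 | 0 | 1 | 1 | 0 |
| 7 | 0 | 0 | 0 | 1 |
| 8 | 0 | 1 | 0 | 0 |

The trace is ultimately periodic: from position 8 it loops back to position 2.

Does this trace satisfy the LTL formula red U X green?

Satisfied

Walking from position 0: X green first holds at position 0, and red holds at every earlier position along the way, so red U X green holds.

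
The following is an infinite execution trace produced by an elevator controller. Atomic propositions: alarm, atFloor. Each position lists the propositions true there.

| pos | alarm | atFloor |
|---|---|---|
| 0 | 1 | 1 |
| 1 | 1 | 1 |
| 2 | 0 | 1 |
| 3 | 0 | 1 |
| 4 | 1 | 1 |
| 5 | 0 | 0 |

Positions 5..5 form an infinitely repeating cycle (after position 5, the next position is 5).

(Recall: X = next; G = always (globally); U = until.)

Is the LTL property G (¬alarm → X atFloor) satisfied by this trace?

No

¬alarm → X atFloor must hold at every position from 0 onward. It fails at position 5, so G (¬alarm → X atFloor) is false.
Positions where ¬alarm holds: 2, 3, 5.
Check X atFloor at each: 2→ok, 3→ok, 5→fails.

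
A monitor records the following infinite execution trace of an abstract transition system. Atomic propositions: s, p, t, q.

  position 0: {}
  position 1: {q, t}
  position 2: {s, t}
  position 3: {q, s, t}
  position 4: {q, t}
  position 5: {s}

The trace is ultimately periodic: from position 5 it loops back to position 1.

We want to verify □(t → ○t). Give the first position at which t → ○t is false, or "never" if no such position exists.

Check t → ○t at each position in order: 0 ✓, 1 ✓, 2 ✓, 3 ✓.
At position 4 the labels are {q, t} and the next position 5 has {s}, so t → ○t is false there. This is the first violation.

4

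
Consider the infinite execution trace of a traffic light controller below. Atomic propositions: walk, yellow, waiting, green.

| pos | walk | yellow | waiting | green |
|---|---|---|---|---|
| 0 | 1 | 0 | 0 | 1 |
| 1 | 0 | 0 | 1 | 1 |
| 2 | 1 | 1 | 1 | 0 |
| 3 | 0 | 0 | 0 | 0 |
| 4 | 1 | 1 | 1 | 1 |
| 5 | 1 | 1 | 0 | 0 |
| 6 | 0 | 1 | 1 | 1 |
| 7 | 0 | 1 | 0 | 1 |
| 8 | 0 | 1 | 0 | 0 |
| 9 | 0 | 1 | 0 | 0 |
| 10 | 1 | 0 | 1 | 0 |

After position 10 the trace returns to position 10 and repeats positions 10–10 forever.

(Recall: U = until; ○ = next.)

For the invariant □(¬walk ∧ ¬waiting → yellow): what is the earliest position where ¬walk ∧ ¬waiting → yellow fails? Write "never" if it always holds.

Check ¬walk ∧ ¬waiting → yellow at each position in order: 0 ✓, 1 ✓, 2 ✓.
At position 3 the labels are {}, so ¬walk ∧ ¬waiting → yellow is false there. This is the first violation.

3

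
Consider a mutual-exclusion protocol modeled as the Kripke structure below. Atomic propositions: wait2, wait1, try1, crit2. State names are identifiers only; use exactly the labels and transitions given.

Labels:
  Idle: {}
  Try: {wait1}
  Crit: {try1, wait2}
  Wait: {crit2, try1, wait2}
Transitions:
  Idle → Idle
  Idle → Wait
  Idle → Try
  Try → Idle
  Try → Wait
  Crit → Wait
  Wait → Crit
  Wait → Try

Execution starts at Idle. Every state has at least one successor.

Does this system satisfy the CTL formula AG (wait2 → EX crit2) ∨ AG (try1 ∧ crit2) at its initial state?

No

States satisfying wait2 → EX crit2: {Idle, Try, Crit}.
States satisfying AG (wait2 → EX crit2): ∅.
States satisfying try1 ∧ crit2: {Wait}.
States satisfying AG (try1 ∧ crit2): ∅.
States satisfying AG (wait2 → EX crit2) ∨ AG (try1 ∧ crit2): ∅.
Idle ∉ Sat(AG (wait2 → EX crit2) ∨ AG (try1 ∧ crit2)).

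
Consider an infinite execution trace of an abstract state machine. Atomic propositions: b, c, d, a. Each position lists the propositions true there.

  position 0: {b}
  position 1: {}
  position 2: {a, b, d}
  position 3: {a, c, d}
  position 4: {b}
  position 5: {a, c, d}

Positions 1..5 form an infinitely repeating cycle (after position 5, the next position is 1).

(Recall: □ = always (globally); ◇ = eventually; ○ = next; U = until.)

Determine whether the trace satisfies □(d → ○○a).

Violated

d → ○○a must hold at every position from 0 onward. It fails at position 2, so □(d → ○○a) is false.
Positions where d holds: 2, 3, 5.
Check ○○a at each: 2→fails, 3→ok, 5→ok.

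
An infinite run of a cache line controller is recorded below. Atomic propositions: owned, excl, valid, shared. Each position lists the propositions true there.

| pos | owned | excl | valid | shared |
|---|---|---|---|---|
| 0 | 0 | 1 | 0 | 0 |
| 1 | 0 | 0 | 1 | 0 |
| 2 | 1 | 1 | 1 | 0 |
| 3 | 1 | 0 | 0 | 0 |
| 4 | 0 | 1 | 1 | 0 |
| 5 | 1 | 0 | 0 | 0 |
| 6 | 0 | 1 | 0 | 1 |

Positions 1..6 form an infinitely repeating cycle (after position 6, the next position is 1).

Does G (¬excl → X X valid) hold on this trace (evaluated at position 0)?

¬excl → X X valid must hold at every position from 0 onward. It fails at position 1, so G (¬excl → X X valid) is false.
Positions where ¬excl holds: 1, 3, 5.
Check X X valid at each: 1→fails, 3→fails, 5→ok.

No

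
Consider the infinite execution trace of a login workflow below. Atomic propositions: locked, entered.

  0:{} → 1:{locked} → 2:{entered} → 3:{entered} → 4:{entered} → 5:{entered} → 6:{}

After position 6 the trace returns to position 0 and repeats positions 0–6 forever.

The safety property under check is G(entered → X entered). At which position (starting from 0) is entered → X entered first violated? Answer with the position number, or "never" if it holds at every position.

Check entered → X entered at each position in order: 0 ✓, 1 ✓, 2 ✓, 3 ✓, 4 ✓.
At position 5 the labels are {entered} and the next position 6 has {}, so entered → X entered is false there. This is the first violation.

5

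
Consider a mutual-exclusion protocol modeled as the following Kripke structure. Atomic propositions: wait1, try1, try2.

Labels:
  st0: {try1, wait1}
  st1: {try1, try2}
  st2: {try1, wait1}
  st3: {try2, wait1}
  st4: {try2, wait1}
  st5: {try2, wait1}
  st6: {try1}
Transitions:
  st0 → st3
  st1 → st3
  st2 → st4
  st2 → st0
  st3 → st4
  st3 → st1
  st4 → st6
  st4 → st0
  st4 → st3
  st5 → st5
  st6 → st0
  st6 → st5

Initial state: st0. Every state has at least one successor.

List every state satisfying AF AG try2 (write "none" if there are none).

{st5}

States satisfying AG try2: {st5}.
States satisfying AF AG try2: {st5}.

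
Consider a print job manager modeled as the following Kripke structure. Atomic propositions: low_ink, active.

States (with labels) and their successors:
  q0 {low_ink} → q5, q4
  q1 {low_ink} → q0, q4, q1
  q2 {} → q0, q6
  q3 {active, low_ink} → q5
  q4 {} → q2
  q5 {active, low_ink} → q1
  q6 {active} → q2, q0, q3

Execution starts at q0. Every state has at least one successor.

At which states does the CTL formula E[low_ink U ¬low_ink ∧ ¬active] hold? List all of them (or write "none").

States satisfying low_ink: {q0, q1, q3, q5}.
States satisfying ¬low_ink ∧ ¬active: {q2, q4}.
States satisfying E[low_ink U ¬low_ink ∧ ¬active]: {q0, q1, q2, q3, q4, q5}.

{q0, q1, q2, q3, q4, q5}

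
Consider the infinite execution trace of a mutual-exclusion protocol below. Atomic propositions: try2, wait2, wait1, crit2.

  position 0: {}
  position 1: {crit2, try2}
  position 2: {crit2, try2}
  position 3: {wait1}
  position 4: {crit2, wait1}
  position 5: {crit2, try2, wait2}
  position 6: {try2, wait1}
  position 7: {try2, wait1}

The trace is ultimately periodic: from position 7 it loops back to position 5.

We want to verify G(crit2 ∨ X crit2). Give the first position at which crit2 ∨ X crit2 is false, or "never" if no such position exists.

6

Check crit2 ∨ X crit2 at each position in order: 0 ✓, 1 ✓, 2 ✓, 3 ✓, 4 ✓, 5 ✓.
At position 6 the labels are {try2, wait1} and the next position 7 has {try2, wait1}, so crit2 ∨ X crit2 is false there. This is the first violation.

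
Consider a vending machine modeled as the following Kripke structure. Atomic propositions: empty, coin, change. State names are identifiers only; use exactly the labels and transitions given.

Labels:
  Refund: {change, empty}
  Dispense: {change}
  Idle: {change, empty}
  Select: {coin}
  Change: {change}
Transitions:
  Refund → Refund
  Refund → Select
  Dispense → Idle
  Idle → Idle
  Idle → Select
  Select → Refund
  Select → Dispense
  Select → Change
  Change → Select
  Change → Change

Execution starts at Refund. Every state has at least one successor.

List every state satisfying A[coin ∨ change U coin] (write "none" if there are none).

{Select}

States satisfying coin ∨ change: {Refund, Dispense, Idle, Select, Change}.
States satisfying coin: {Select}.
States satisfying A[coin ∨ change U coin]: {Select}.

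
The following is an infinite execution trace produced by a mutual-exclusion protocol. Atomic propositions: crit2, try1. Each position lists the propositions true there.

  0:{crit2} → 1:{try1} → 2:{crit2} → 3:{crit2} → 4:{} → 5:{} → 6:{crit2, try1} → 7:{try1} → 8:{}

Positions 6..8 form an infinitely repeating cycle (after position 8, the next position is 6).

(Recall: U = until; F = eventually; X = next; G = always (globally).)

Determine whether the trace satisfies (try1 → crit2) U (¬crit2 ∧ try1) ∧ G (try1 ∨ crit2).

Walking from position 0: ¬crit2 ∧ try1 first holds at position 1, and try1 → crit2 holds at every earlier position along the way, so (try1 → crit2) U (¬crit2 ∧ try1) holds.
try1 ∨ crit2 must hold at every position from 0 onward. It fails at position 4, so G (try1 ∨ crit2) is false.
At position 0: (try1 → crit2) U (¬crit2 ∧ try1) is true; G (try1 ∨ crit2) is false; so (try1 → crit2) U (¬crit2 ∧ try1) ∧ G (try1 ∨ crit2) is false.

Does not hold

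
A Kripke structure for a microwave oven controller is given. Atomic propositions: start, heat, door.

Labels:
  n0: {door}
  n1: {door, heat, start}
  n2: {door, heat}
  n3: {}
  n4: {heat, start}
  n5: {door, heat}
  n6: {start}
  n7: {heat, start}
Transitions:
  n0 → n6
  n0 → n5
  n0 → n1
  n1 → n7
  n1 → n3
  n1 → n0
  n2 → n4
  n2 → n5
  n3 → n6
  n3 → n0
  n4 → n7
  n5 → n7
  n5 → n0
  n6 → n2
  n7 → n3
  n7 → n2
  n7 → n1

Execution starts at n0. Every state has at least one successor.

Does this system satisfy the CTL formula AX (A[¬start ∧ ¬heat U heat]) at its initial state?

States satisfying A[¬start ∧ ¬heat U heat]: {n1, n2, n4, n5, n7}.
States satisfying AX (A[¬start ∧ ¬heat U heat]): {n2, n4, n6}.
n0 ∉ Sat(AX (A[¬start ∧ ¬heat U heat])).

No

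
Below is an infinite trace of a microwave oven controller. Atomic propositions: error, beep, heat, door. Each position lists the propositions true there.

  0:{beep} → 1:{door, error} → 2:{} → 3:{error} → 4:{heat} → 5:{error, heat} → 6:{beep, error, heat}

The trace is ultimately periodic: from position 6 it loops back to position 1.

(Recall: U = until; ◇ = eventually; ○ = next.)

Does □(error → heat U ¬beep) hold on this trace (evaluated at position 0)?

Holds

error → heat U ¬beep holds at every position 0..6, and those are all positions ever visited, so □(error → heat U ¬beep) holds.
Positions where error holds: 1, 3, 5, 6.
Check heat U ¬beep at each: 1→ok, 3→ok, 5→ok, 6→ok.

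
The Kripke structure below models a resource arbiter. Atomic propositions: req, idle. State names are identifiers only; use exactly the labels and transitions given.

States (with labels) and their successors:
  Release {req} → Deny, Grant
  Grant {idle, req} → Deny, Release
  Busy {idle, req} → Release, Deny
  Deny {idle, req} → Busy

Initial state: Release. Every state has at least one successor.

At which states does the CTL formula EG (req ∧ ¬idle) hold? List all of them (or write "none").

none

States satisfying req ∧ ¬idle: {Release}.
States satisfying EG (req ∧ ¬idle): ∅.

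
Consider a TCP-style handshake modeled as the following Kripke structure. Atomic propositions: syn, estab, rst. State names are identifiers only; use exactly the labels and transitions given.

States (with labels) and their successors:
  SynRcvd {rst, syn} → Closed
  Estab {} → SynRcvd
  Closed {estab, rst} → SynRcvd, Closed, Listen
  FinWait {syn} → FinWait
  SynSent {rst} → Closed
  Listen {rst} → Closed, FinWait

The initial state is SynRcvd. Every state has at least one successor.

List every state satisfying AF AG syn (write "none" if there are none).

{FinWait}

States satisfying AG syn: {FinWait}.
States satisfying AF AG syn: {FinWait}.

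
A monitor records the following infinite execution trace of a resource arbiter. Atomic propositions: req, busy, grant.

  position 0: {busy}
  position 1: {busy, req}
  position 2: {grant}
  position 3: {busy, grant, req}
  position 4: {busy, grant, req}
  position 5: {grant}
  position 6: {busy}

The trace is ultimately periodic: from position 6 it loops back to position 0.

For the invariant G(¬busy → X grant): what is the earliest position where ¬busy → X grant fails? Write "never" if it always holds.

Check ¬busy → X grant at each position in order: 0 ✓, 1 ✓, 2 ✓, 3 ✓, 4 ✓.
At position 5 the labels are {grant} and the next position 6 has {busy}, so ¬busy → X grant is false there. This is the first violation.

5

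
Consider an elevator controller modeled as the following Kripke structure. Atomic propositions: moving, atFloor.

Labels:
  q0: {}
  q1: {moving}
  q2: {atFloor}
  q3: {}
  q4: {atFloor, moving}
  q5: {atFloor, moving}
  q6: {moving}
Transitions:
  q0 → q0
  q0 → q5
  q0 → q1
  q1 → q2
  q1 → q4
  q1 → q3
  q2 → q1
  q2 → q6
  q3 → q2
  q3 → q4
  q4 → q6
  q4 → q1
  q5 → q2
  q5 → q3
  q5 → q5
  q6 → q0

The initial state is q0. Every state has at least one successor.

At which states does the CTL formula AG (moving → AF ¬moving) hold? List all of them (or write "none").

States satisfying moving → AF ¬moving: {q0, q2, q3, q6}.
States satisfying AG (moving → AF ¬moving): ∅.

none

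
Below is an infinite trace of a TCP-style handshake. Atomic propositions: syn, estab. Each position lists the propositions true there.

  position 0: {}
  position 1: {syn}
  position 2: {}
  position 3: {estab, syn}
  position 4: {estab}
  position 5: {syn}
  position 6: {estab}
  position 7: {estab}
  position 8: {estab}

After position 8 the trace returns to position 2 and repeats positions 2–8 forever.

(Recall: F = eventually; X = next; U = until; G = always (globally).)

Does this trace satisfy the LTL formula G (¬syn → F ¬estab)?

¬syn → F ¬estab holds at every position 0..8, and those are all positions ever visited, so G (¬syn → F ¬estab) holds.
Positions where ¬syn holds: 0, 2, 4, 6, 7, 8.
Check F ¬estab at each: 0→ok, 2→ok, 4→ok, 6→ok, 7→ok, 8→ok.

Satisfied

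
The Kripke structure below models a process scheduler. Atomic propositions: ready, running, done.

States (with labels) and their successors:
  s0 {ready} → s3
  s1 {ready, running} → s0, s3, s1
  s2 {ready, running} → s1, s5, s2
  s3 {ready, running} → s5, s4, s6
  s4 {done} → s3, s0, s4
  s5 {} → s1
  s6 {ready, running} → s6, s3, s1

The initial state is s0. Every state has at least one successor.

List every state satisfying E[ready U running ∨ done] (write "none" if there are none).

States satisfying ready: {s0, s1, s2, s3, s6}.
States satisfying running ∨ done: {s1, s2, s3, s4, s6}.
States satisfying E[ready U running ∨ done]: {s0, s1, s2, s3, s4, s6}.

{s0, s1, s2, s3, s4, s6}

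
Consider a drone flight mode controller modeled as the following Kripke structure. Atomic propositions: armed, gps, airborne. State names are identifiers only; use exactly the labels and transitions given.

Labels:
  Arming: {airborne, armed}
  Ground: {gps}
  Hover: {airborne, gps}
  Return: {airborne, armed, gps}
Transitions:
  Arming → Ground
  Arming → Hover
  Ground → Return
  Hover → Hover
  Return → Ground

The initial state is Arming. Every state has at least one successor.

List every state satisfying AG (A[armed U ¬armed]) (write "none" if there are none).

States satisfying A[armed U ¬armed]: {Arming, Ground, Hover, Return}.
States satisfying AG (A[armed U ¬armed]): {Arming, Ground, Hover, Return}.

{Arming, Ground, Hover, Return}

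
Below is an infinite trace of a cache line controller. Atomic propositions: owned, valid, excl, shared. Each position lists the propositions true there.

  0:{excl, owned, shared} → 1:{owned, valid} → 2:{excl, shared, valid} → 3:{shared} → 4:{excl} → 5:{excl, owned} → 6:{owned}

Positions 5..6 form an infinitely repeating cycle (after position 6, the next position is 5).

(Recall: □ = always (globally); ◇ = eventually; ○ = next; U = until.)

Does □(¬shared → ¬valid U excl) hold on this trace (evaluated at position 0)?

No

¬shared → ¬valid U excl must hold at every position from 0 onward. It fails at position 1, so □(¬shared → ¬valid U excl) is false.
Positions where ¬shared holds: 1, 4, 5, 6.
Check ¬valid U excl at each: 1→fails, 4→ok, 5→ok, 6→ok.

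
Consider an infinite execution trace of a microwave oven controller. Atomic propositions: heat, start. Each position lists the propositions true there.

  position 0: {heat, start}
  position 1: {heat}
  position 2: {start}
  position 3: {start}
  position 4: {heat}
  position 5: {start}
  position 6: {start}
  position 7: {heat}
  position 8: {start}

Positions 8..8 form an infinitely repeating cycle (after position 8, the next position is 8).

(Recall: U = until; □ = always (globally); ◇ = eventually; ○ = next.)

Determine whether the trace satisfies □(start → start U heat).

No

start → start U heat must hold at every position from 0 onward. It fails at position 8, so □(start → start U heat) is false.
Positions where start holds: 0, 2, 3, 5, 6, 8.
Check start U heat at each: 0→ok, 2→ok, 3→ok, 5→ok, 6→ok, 8→fails.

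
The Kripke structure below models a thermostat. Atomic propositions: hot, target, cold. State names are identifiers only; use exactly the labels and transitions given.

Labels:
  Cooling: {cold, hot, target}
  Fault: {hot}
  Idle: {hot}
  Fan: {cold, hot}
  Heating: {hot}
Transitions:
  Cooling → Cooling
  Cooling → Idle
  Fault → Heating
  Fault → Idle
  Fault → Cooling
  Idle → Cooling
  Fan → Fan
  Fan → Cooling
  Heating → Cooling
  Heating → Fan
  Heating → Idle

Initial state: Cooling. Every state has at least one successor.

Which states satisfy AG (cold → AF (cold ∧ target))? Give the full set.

States satisfying cold → AF (cold ∧ target): {Cooling, Fault, Idle, Heating}.
States satisfying AG (cold → AF (cold ∧ target)): {Cooling, Idle}.

{Cooling, Idle}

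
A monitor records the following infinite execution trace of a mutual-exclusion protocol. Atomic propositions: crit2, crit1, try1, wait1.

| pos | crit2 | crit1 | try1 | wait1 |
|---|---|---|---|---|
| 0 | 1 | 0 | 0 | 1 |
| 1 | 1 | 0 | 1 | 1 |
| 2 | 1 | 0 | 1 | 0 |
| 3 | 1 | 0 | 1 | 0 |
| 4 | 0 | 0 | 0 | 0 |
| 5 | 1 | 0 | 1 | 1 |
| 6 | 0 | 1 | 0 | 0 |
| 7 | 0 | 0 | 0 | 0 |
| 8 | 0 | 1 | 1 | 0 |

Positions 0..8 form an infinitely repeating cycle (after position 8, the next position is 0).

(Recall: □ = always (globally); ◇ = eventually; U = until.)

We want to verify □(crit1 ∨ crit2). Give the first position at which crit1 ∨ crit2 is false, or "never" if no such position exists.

Check crit1 ∨ crit2 at each position in order: 0 ✓, 1 ✓, 2 ✓, 3 ✓.
At position 4 the labels are {}, so crit1 ∨ crit2 is false there. This is the first violation.

4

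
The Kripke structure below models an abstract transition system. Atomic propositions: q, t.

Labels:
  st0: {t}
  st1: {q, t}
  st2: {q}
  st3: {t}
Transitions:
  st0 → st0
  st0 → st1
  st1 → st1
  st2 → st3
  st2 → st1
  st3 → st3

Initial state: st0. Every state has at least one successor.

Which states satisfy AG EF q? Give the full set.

{st0, st1}

States satisfying EF q: {st0, st1, st2}.
States satisfying AG EF q: {st0, st1}.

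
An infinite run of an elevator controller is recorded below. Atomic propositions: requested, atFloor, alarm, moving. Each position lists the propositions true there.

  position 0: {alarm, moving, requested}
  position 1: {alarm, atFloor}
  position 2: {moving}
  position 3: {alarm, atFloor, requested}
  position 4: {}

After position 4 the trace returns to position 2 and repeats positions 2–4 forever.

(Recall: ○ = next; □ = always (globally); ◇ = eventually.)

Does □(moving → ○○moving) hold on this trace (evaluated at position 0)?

No

moving → ○○moving must hold at every position from 0 onward. It fails at position 2, so □(moving → ○○moving) is false.
Positions where moving holds: 0, 2.
Check ○○moving at each: 0→ok, 2→fails.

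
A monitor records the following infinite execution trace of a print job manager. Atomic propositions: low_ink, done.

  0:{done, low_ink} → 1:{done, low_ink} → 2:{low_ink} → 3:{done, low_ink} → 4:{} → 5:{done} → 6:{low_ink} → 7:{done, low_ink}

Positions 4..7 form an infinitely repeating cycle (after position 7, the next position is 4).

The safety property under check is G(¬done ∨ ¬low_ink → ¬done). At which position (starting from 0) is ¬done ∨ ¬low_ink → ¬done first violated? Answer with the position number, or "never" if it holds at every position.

5

Check ¬done ∨ ¬low_ink → ¬done at each position in order: 0 ✓, 1 ✓, 2 ✓, 3 ✓, 4 ✓.
At position 5 the labels are {done}, so ¬done ∨ ¬low_ink → ¬done is false there. This is the first violation.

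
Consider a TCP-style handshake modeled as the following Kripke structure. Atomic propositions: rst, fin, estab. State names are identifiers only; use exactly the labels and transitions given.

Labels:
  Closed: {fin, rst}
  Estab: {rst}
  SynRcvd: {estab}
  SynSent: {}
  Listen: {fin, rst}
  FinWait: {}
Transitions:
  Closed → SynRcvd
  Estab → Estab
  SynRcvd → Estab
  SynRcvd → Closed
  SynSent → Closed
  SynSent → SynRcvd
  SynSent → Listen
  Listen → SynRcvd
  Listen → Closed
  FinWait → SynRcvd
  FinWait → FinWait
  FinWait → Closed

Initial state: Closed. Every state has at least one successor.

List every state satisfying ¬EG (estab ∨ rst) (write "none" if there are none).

{SynSent, FinWait}

States satisfying estab ∨ rst: {Closed, Estab, SynRcvd, Listen}.
States satisfying EG (estab ∨ rst): {Closed, Estab, SynRcvd, Listen}.
States satisfying ¬EG (estab ∨ rst): {SynSent, FinWait}.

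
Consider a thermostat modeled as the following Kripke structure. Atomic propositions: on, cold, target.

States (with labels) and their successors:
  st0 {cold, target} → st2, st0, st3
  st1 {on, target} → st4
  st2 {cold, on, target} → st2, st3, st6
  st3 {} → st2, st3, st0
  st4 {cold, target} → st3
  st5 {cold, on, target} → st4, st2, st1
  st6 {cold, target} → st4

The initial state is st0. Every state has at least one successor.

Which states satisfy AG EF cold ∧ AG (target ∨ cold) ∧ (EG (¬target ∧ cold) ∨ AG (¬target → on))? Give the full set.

States satisfying EF cold: {st0, st1, st2, st3, st4, st5, st6}.
States satisfying AG EF cold: {st0, st1, st2, st3, st4, st5, st6}.
States satisfying target ∨ cold: {st0, st1, st2, st4, st5, st6}.
States satisfying AG (target ∨ cold): ∅.
States satisfying AG EF cold ∧ AG (target ∨ cold): ∅.
States satisfying ¬target ∧ cold: ∅.
States satisfying EG (¬target ∧ cold): ∅.
States satisfying ¬target → on: {st0, st1, st2, st4, st5, st6}.
States satisfying AG (¬target → on): ∅.
States satisfying EG (¬target ∧ cold) ∨ AG (¬target → on): ∅.
States satisfying AG EF cold ∧ AG (target ∨ cold) ∧ (EG (¬target ∧ cold) ∨ AG (¬target → on)): ∅.

none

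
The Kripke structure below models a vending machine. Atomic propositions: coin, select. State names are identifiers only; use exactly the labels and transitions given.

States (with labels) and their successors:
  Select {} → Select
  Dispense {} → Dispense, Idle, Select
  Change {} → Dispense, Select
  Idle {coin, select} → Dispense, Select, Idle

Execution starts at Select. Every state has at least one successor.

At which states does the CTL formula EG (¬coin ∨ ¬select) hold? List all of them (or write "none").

States satisfying ¬coin ∨ ¬select: {Select, Dispense, Change}.
States satisfying EG (¬coin ∨ ¬select): {Select, Dispense, Change}.

{Select, Dispense, Change}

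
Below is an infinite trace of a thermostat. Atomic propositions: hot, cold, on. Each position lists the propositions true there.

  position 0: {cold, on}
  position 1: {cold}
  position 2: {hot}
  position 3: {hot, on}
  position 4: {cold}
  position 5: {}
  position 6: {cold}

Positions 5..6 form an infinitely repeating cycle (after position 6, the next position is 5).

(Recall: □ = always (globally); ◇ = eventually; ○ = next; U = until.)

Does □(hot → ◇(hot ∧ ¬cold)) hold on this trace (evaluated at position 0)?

hot → ◇(hot ∧ ¬cold) holds at every position 0..6, and those are all positions ever visited, so □(hot → ◇(hot ∧ ¬cold)) holds.
Positions where hot holds: 2, 3.
Check ◇(hot ∧ ¬cold) at each: 2→ok, 3→ok.

Satisfied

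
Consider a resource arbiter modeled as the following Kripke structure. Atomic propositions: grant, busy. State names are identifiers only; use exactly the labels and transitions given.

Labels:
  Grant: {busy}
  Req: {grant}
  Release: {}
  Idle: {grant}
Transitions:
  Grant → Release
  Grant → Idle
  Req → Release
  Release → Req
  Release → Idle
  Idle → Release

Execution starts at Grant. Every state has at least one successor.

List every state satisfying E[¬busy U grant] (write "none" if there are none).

States satisfying ¬busy: {Req, Release, Idle}.
States satisfying grant: {Req, Idle}.
States satisfying E[¬busy U grant]: {Req, Release, Idle}.

{Req, Release, Idle}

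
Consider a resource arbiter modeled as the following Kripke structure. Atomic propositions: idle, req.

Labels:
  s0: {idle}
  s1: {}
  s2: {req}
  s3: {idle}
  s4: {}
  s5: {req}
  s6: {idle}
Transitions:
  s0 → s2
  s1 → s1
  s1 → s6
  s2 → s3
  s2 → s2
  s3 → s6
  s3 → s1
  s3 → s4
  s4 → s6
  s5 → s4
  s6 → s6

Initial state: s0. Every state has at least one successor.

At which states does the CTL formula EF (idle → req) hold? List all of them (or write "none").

{s0, s1, s2, s3, s4, s5}

States satisfying idle → req: {s1, s2, s4, s5}.
States satisfying EF (idle → req): {s0, s1, s2, s3, s4, s5}.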